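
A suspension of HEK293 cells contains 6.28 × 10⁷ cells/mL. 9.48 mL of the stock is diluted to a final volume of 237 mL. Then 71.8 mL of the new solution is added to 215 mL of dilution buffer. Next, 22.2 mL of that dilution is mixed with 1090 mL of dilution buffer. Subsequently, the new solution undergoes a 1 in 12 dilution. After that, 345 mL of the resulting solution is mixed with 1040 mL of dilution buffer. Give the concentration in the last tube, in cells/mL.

Overall dilution factor = 25 × 3.994 × 50.10 × 12 × 4.014 = 2.41 × 10⁵.
6.28 × 10⁷ cells/mL / 2.41 × 10⁵ = 261 cells/mL.

261 cells/mL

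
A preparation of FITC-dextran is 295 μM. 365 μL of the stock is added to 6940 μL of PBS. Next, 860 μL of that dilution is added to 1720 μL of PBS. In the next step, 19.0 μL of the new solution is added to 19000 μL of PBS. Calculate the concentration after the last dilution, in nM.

Overall dilution factor = 20.01 × 3 × 1001 = 6.01 × 10⁴.
295 μM / 6.01 × 10⁴ = 4.91 × 10⁻³ μM = 4.91 nM.

4.91 nM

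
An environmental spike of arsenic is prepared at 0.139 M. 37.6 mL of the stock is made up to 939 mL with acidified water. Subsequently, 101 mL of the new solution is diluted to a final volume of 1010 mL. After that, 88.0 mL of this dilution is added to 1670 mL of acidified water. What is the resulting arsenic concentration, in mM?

0.0279 mM

Overall dilution factor = 24.97 × 10 × 19.98 = 4989.
0.139 M / 4989 = 2.79 × 10⁻⁵ M = 0.0279 mM.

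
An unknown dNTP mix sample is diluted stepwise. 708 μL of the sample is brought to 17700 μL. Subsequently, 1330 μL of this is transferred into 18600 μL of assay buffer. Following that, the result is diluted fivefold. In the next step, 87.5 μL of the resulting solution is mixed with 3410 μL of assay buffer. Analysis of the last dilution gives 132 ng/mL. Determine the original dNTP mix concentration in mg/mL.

Overall dilution factor = 25 × 14.98 × 5 × 39.97 = 7.49 × 10⁴.
Original = 132 ng/mL × 7.49 × 10⁴ = 9.88 × 10⁶ ng/mL = 9.88 mg/mL.

9.88 mg/mL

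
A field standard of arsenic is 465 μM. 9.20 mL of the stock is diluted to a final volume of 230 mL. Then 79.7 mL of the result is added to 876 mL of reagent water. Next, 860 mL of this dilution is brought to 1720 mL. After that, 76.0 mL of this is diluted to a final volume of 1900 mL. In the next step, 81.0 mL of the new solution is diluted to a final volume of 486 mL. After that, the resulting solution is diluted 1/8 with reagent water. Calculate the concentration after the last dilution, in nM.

Overall dilution factor = 25 × 11.99 × 2 × 25 × 6 × 8 = 7.19 × 10⁵.
465 μM / 7.19 × 10⁵ = 6.46 × 10⁻⁴ μM = 0.646 nM.

0.646 nM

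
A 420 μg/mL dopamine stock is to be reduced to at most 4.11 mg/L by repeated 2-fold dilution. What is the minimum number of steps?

7

Need 2ⁿ ≥ 102, so n ≥ log(102)/log(2) = 6.68.
Minimum whole steps: n = 7.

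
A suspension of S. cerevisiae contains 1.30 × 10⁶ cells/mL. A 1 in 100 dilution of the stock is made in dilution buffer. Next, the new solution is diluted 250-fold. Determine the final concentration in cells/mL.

52.0 cells/mL

Overall dilution factor = 100 × 250 = 2.50 × 10⁴.
1.30 × 10⁶ cells/mL / 2.50 × 10⁴ = 52.0 cells/mL.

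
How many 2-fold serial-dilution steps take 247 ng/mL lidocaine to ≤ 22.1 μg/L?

Need 2ⁿ ≥ 11.2, so n ≥ log(11.2)/log(2) = 3.48.
Minimum whole steps: n = 4.

4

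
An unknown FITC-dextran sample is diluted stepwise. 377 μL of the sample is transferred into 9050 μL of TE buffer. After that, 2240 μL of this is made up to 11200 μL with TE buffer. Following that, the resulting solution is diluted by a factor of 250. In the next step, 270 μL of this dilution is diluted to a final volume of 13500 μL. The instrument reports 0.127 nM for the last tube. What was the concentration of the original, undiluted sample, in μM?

Overall dilution factor = 25.01 × 5 × 250 × 50 = 1.56 × 10⁶.
Original = 0.127 nM × 1.56 × 10⁶ = 1.98 × 10⁵ nM = 198 μM.

198 μM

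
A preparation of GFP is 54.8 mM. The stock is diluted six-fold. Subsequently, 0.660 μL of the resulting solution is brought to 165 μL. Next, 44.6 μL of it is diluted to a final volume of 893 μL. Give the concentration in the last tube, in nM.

1820 nM

Overall dilution factor = 6 × 250 × 20.02 = 3.00 × 10⁴.
54.8 mM / 3.00 × 10⁴ = 1.82 × 10⁻³ mM = 1820 nM.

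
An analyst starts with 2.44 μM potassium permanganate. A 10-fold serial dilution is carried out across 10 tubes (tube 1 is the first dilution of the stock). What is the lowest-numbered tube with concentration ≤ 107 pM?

tube 5

Tube n has concentration 2.44 μM / 10ⁿ.
Need 10ⁿ ≥ 2.44 μM / 107 pM = 2.28 × 10⁴, so n ≥ 4.36.
First such tube: n = 5.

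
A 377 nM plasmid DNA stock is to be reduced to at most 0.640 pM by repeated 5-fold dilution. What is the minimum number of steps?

Need 5ⁿ ≥ 5.89 × 10⁵, so n ≥ log(5.89 × 10⁵)/log(5) = 8.26.
Minimum whole steps: n = 9.

9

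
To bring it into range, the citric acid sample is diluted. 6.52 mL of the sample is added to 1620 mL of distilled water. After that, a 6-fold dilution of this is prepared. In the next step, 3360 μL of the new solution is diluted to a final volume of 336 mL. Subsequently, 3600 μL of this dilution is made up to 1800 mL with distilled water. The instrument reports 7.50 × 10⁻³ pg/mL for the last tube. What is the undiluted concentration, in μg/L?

561 μg/L

Overall dilution factor = 249.5 × 6 × 100 × 500 = 7.48 × 10⁷.
Original = 7.50 × 10⁻³ pg/mL × 7.48 × 10⁷ = 5.61 × 10⁵ pg/mL = 561 μg/L.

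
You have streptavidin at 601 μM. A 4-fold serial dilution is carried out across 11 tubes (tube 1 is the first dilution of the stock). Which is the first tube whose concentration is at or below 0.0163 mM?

Tube n has concentration 601 μM / 4ⁿ.
Need 4ⁿ ≥ 601 μM / 0.0163 mM = 36.9, so n ≥ 2.60.
First such tube: n = 3.

tube 3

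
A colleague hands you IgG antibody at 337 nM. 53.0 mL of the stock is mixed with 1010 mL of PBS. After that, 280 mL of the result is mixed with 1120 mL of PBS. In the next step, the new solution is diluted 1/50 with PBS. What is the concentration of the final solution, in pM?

Overall dilution factor = 20.06 × 5 × 50 = 5014.
337 nM / 5014 = 0.0672 nM = 67.2 pM.

67.2 pM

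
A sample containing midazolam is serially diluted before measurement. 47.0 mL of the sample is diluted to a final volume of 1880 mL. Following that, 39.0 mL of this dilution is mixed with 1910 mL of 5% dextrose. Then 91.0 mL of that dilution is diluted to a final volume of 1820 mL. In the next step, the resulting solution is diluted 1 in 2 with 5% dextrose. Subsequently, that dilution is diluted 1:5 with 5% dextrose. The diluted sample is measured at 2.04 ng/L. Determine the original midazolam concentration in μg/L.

Overall dilution factor = 40 × 49.97 × 20 × 2 × 5 = 4.00 × 10⁵.
Original = 2.04 ng/L × 4.00 × 10⁵ = 8.16 × 10⁵ ng/L = 816 μg/L.

816 μg/L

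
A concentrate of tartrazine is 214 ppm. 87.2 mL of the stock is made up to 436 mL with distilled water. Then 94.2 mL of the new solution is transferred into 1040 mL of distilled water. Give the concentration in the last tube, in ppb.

3550 ppb

Overall dilution factor = 5 × 12.04 = 60.2.
214 ppm / 60.2 = 3.55 ppm = 3550 ppb.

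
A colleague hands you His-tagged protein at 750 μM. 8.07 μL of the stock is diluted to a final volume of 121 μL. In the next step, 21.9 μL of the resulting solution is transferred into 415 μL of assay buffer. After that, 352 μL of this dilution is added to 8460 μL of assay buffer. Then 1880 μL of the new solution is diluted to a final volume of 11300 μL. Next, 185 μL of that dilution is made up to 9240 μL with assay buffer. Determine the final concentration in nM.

Overall dilution factor = 14.99 × 19.95 × 25.03 × 6.011 × 49.95 = 2.25 × 10⁶.
750 μM / 2.25 × 10⁶ = 3.34 × 10⁻⁴ μM = 0.334 nM.

0.334 nM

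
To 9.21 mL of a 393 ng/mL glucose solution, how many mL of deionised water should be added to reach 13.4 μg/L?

13.4 μg/L = 13.4 ng/mL.
V₂ = C₁V₁/C₂ = 393 × 9.21 / 13.4 = 270 mL.
Diluent to add = V₂ − V₁ = 270 − 9.21 = 261 mL.

261 mL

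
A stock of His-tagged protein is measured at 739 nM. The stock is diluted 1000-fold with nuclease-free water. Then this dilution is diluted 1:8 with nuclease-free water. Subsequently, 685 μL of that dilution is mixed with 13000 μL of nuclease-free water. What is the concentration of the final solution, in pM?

4.62 pM

Overall dilution factor = 1000 × 8 × 19.98 = 1.60 × 10⁵.
739 nM / 1.60 × 10⁵ = 4.62 × 10⁻³ nM = 4.62 pM.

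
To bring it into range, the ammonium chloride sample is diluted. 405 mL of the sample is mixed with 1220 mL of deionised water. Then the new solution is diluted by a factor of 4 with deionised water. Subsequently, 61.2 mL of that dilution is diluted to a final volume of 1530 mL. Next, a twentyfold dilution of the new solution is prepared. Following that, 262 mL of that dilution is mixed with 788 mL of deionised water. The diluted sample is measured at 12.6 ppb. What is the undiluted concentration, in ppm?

405 ppm

Overall dilution factor = 4.012 × 4 × 25 × 20 × 4.008 = 3.22 × 10⁴.
Original = 12.6 ppb × 3.22 × 10⁴ = 4.05 × 10⁵ ppb = 405 ppm.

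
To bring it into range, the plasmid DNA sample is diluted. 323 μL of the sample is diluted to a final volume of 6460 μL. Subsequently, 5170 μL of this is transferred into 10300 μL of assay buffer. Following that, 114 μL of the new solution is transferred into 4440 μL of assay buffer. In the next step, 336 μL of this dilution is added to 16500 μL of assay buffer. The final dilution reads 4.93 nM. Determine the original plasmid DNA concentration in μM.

Overall dilution factor = 20 × 2.992 × 39.95 × 50.11 = 1.20 × 10⁵.
Original = 4.93 nM × 1.20 × 10⁵ = 5.91 × 10⁵ nM = 591 μM.

591 μM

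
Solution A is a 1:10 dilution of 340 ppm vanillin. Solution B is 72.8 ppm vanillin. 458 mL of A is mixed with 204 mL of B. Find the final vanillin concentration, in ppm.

46.0 ppm

C_A = 340 ppm / 10 = 34.0 ppm.
C_mix = (C_A·V_A + C_B·V_B)/(V_A + V_B) = (34.0×458 + 72.8×204) / 662.0 = 46.0 ppm.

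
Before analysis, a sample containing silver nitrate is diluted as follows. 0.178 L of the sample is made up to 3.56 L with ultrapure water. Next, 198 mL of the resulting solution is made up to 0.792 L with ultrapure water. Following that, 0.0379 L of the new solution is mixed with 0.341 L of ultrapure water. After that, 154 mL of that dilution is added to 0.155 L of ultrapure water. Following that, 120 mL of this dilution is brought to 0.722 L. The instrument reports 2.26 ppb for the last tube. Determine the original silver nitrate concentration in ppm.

Overall dilution factor = 20 × 4 × 9.997 × 2.006 × 6.017 = 9655.
Original = 2.26 ppb × 9655 = 2.18 × 10⁴ ppb = 21.8 ppm.

21.8 ppm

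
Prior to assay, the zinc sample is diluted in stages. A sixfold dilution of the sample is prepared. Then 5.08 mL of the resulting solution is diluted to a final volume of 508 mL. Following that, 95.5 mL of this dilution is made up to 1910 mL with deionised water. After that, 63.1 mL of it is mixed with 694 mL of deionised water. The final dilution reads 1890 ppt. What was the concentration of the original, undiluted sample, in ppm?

Overall dilution factor = 6 × 100 × 20 × 12.00 = 1.44 × 10⁵.
Original = 1890 ppt × 1.44 × 10⁵ = 2.72 × 10⁸ ppt = 272 ppm.

272 ppm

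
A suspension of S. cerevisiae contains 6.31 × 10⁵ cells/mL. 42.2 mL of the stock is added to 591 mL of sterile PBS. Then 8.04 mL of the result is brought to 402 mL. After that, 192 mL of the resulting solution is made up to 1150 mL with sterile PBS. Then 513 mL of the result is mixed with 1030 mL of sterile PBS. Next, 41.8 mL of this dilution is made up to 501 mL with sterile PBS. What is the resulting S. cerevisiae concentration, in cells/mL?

3.90 cells/mL

Overall dilution factor = 15.00 × 50 × 5.990 × 3.008 × 11.99 = 1.62 × 10⁵.
6.31 × 10⁵ cells/mL / 1.62 × 10⁵ = 3.90 cells/mL.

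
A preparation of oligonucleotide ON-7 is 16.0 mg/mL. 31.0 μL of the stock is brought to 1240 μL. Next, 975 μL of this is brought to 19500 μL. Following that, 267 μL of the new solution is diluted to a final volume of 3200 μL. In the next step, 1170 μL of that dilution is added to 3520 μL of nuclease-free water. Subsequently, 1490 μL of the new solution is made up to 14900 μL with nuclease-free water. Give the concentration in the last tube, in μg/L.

Overall dilution factor = 40 × 20 × 11.99 × 4.009 × 10 = 3.84 × 10⁵.
16.0 mg/mL / 3.84 × 10⁵ = 4.16 × 10⁻⁵ mg/mL = 41.6 μg/L.

41.6 μg/L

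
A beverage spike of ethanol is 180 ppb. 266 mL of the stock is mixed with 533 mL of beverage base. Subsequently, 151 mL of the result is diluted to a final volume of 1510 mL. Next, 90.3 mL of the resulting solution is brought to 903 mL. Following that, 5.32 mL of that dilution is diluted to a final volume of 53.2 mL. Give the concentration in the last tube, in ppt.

59.9 ppt

Overall dilution factor = 3.004 × 10 × 10 × 10 = 3004.
180 ppb / 3004 = 0.0599 ppb = 59.9 ppt.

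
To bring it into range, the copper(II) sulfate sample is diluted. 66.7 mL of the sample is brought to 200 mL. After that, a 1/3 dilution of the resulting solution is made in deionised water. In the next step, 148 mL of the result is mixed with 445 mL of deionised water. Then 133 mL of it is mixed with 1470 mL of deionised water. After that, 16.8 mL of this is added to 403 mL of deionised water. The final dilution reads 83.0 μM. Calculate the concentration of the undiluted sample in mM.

901 mM

Overall dilution factor = 2.999 × 3 × 4.007 × 12.05 × 24.99 = 1.09 × 10⁴.
Original = 83.0 μM × 1.09 × 10⁴ = 9.01 × 10⁵ μM = 901 mM.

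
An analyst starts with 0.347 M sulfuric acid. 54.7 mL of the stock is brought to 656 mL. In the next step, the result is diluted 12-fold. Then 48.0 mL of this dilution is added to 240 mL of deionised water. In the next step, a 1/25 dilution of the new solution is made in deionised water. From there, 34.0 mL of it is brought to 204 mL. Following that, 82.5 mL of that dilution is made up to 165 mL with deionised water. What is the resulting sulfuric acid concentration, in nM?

Overall dilution factor = 11.99 × 12 × 6 × 25 × 6 × 2 = 2.59 × 10⁵.
0.347 M / 2.59 × 10⁵ = 1.34 × 10⁻⁶ M = 1340 nM.

1340 nM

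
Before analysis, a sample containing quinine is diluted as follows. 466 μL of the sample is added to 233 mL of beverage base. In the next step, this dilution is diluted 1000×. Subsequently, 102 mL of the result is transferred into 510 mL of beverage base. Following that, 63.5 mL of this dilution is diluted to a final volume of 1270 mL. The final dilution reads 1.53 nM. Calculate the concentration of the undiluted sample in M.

0.0920 M

Overall dilution factor = 501 × 1000 × 6 × 20 = 6.01 × 10⁷.
Original = 1.53 nM × 6.01 × 10⁷ = 9.20 × 10⁷ nM = 0.0920 M.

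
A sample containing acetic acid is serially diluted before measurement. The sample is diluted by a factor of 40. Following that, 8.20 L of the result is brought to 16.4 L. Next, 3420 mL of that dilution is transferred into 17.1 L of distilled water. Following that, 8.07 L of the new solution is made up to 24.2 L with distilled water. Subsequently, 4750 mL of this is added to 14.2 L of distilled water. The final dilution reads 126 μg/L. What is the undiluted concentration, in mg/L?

724 mg/L

Overall dilution factor = 40 × 2 × 6 × 2.999 × 3.989 = 5742.
Original = 126 μg/L × 5742 = 7.24 × 10⁵ μg/L = 724 mg/L.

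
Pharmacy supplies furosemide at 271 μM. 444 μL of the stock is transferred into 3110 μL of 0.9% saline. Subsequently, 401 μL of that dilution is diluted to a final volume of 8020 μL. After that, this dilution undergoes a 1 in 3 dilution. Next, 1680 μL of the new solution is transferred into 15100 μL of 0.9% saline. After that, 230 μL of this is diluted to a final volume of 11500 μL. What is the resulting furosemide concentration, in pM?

Overall dilution factor = 8.005 × 20 × 3 × 9.988 × 50 = 2.40 × 10⁵.
271 μM / 2.40 × 10⁵ = 1.13 × 10⁻³ μM = 1130 pM.

1130 pM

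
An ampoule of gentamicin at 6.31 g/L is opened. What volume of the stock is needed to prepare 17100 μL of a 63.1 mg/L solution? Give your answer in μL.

63.1 mg/L = 0.0631 g/L.
V₁ = C₂V₂/C₁ = 0.0631 × 17100 / 6.31 = 171 μL.

171 μL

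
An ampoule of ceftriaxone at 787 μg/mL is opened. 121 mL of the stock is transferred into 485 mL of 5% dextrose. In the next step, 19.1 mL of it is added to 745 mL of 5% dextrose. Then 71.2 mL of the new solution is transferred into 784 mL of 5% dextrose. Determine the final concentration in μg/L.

327 μg/L

Overall dilution factor = 5.008 × 40.01 × 12.01 = 2407.
787 μg/mL / 2407 = 0.327 μg/mL = 327 μg/L.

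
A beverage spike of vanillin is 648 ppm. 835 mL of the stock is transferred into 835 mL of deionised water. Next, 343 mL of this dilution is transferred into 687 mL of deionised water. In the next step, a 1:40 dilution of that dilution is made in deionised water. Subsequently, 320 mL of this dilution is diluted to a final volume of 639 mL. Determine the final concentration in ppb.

1350 ppb

Overall dilution factor = 2 × 3.003 × 40 × 1.997 = 480.
648 ppm / 480 = 1.35 ppm = 1350 ppb.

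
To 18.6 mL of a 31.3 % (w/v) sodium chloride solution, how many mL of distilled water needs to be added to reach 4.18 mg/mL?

1370 mL

4.18 mg/mL = 0.418 % (w/v).
V₂ = C₁V₁/C₂ = 31.3 × 18.6 / 0.418 = 1393 mL.
Diluent to add = V₂ − V₁ = 1393 − 18.6 = 1370 mL.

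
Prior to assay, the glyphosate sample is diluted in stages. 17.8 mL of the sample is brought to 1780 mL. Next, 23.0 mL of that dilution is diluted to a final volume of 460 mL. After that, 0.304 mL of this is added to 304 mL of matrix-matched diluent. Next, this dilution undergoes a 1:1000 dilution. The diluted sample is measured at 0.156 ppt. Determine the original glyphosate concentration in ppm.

312 ppm

Overall dilution factor = 100 × 20 × 1001 × 1000 = 2.00 × 10⁹.
Original = 0.156 ppt × 2.00 × 10⁹ = 3.12 × 10⁸ ppt = 312 ppm.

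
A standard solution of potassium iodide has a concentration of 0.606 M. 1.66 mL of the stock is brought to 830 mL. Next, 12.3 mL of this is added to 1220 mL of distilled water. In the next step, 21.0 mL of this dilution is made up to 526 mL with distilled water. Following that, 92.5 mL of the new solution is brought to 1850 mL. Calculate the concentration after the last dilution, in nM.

24.1 nM

Overall dilution factor = 500 × 100.2 × 25.05 × 20 = 2.51 × 10⁷.
0.606 M / 2.51 × 10⁷ = 2.41 × 10⁻⁸ M = 24.1 nM.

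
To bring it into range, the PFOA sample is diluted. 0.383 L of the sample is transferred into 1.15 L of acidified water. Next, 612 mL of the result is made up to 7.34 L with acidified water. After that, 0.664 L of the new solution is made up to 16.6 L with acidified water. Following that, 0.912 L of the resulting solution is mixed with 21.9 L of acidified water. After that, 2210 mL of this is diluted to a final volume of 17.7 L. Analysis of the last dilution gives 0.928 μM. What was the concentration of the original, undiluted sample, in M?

0.223 M

Overall dilution factor = 4.003 × 11.99 × 25 × 25.01 × 8.009 = 2.40 × 10⁵.
Original = 0.928 μM × 2.40 × 10⁵ = 2.23 × 10⁵ μM = 0.223 M.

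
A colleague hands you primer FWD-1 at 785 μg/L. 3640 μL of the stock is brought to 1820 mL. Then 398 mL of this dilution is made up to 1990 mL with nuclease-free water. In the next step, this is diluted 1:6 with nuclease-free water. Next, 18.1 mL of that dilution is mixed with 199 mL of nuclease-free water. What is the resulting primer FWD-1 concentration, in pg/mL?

Overall dilution factor = 500 × 5 × 6 × 11.99 = 1.80 × 10⁵.
785 μg/L / 1.80 × 10⁵ = 4.36 × 10⁻³ μg/L = 4.36 pg/mL.

4.36 pg/mL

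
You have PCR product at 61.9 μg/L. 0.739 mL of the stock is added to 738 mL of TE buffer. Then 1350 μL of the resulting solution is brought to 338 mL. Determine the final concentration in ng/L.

Overall dilution factor = 999.6 × 250.4 = 2.50 × 10⁵.
61.9 μg/L / 2.50 × 10⁵ = 2.47 × 10⁻⁴ μg/L = 0.247 ng/L.

0.247 ng/L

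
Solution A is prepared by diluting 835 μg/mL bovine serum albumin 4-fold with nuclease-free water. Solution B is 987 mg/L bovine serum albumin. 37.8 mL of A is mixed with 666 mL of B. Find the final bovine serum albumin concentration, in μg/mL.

945 μg/mL

C_A = 835 μg/mL / 4 = 209 μg/mL.
C_B = 987 mg/L = 987 μg/mL.
C_mix = (C_A·V_A + C_B·V_B)/(V_A + V_B) = (209×37.8 + 987×666) / 703.8 = 945 μg/mL.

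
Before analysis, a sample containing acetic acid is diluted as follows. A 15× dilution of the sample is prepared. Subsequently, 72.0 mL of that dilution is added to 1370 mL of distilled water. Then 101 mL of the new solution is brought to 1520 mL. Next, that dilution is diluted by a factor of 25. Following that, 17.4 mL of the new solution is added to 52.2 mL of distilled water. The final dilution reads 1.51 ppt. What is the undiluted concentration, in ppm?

Overall dilution factor = 15 × 20.03 × 15.05 × 25 × 4 = 4.52 × 10⁵.
Original = 1.51 ppt × 4.52 × 10⁵ = 6.83 × 10⁵ ppt = 0.683 ppm.

0.683 ppm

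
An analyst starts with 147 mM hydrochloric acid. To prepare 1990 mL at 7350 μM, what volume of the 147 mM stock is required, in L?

0.0995 L

7350 μM = 7.35 mM.
V₁ = C₂V₂/C₁ = 7.35 × 1990 / 147 = 99.5 mL = 0.0995 L.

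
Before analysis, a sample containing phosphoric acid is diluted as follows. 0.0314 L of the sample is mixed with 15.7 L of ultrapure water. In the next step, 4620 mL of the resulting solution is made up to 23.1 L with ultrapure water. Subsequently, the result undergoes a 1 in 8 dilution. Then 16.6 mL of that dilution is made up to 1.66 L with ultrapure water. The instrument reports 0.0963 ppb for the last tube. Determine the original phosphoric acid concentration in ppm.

193 ppm

Overall dilution factor = 501 × 5 × 8 × 100 = 2.00 × 10⁶.
Original = 0.0963 ppb × 2.00 × 10⁶ = 1.93 × 10⁵ ppb = 193 ppm.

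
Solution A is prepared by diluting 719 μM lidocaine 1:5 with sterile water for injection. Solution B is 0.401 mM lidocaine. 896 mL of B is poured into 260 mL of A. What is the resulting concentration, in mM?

C_A = 719 μM / 5 = 144 μM.
C_B = 0.401 mM = 401 μM.
C_mix = (C_A·V_A + C_B·V_B)/(V_A + V_B) = (144×260 + 401×896) / 1156 = 343 μM = 0.343 mM.

0.343 mM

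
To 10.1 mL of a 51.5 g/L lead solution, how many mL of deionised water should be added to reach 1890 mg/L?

265 mL

1890 mg/L = 1.89 g/L.
V₂ = C₁V₁/C₂ = 51.5 × 10.1 / 1.89 = 275 mL.
Diluent to add = V₂ − V₁ = 275 − 10.1 = 265 mL.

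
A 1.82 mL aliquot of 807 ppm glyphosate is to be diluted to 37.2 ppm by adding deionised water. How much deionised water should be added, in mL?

V₂ = C₁V₁/C₂ = 807 × 1.82 / 37.2 = 39.5 mL.
Diluent to add = V₂ − V₁ = 39.5 − 1.82 = 37.7 mL.

37.7 mL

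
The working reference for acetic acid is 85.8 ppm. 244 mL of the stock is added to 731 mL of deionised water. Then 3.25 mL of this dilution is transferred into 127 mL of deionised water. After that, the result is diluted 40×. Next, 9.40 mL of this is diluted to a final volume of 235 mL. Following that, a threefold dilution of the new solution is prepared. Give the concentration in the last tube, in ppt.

Overall dilution factor = 3.996 × 40.08 × 40 × 25 × 3 = 4.80 × 10⁵.
85.8 ppm / 4.80 × 10⁵ = 1.79 × 10⁻⁴ ppm = 179 ppt.

179 ppt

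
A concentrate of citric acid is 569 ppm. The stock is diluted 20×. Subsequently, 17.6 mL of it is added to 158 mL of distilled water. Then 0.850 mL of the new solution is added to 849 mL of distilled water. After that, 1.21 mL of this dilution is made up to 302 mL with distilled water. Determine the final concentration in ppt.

Overall dilution factor = 20 × 9.977 × 999.8 × 249.6 = 4.98 × 10⁷.
569 ppm / 4.98 × 10⁷ = 1.14 × 10⁻⁵ ppm = 11.4 ppt.

11.4 ppt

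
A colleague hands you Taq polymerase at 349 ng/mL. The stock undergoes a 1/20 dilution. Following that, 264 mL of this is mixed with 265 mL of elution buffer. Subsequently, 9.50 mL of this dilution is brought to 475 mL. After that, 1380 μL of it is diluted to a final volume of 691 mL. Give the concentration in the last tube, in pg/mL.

0.348 pg/mL

Overall dilution factor = 20 × 2.004 × 50 × 500.7 = 1.00 × 10⁶.
349 ng/mL / 1.00 × 10⁶ = 3.48 × 10⁻⁴ ng/mL = 0.348 pg/mL.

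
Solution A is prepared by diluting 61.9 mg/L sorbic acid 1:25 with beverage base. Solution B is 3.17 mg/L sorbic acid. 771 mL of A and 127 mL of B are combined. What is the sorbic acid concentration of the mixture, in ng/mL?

C_A = 61.9 mg/L / 25 = 2.48 mg/L.
C_mix = (C_A·V_A + C_B·V_B)/(V_A + V_B) = (2.48×771 + 3.17×127) / 898.0 = 2.57 mg/L = 2570 ng/mL.

2570 ng/mL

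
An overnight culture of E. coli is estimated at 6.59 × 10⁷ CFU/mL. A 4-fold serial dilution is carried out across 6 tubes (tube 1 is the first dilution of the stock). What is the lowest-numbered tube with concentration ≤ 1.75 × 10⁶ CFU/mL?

Tube n has concentration 6.59 × 10⁷ CFU/mL / 4ⁿ.
Need 4ⁿ ≥ 6.59 × 10⁷ CFU/mL / 1.75 × 10⁶ CFU/mL = 37.7, so n ≥ 2.62.
First such tube: n = 3.

tube 3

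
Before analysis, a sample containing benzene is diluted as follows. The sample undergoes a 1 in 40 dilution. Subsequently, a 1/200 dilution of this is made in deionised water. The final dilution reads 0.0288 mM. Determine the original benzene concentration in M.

0.230 M

Overall dilution factor = 40 × 200 = 8000.
Original = 0.0288 mM × 8000 = 230 mM = 0.230 M.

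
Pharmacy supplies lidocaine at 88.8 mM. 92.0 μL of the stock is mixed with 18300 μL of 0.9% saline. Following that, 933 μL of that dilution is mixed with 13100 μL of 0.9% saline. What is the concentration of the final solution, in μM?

29.5 μM

Overall dilution factor = 199.9 × 15.04 = 3007.
88.8 mM / 3007 = 0.0295 mM = 29.5 μM.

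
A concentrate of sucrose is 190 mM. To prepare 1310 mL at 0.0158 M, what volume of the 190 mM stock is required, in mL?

0.0158 M = 15.8 mM.
V₁ = C₂V₂/C₁ = 15.8 × 1310 / 190 = 109 mL.

109 mL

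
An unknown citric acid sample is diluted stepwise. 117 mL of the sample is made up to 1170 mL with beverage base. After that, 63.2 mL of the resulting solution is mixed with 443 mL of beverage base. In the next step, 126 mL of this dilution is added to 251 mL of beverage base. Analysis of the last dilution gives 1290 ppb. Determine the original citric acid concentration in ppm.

309 ppm

Overall dilution factor = 10 × 8.009 × 2.992 = 240.
Original = 1290 ppb × 240 = 3.09 × 10⁵ ppb = 309 ppm.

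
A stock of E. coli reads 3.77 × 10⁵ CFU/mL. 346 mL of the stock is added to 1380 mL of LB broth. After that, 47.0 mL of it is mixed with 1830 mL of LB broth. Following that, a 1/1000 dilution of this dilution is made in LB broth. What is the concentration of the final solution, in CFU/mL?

1.89 CFU/mL

Overall dilution factor = 4.988 × 39.94 × 1000 = 1.99 × 10⁵.
3.77 × 10⁵ CFU/mL / 1.99 × 10⁵ = 1.89 CFU/mL.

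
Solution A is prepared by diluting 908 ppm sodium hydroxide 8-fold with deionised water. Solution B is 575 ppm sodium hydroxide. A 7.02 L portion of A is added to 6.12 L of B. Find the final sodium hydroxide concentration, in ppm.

328 ppm

C_A = 908 ppm / 8 = 114 ppm.
C_mix = (C_A·V_A + C_B·V_B)/(V_A + V_B) = (114×7.02 + 575×6.12) / 13.14 = 328 ppm.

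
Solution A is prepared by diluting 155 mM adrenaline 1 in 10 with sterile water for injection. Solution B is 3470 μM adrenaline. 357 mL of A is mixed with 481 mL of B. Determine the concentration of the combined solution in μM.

8590 μM

C_A = 155 mM / 10 = 15.5 mM.
C_B = 3470 μM = 3.47 mM.
C_mix = (C_A·V_A + C_B·V_B)/(V_A + V_B) = (15.5×357 + 3.47×481) / 838.0 = 8.59 mM = 8590 μM.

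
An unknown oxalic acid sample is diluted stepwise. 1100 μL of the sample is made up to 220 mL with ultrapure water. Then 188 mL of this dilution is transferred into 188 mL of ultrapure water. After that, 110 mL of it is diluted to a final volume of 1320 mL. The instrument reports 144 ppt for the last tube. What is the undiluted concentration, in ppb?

Overall dilution factor = 200 × 2 × 12 = 4800.
Original = 144 ppt × 4800 = 6.91 × 10⁵ ppt = 691 ppb.

691 ppb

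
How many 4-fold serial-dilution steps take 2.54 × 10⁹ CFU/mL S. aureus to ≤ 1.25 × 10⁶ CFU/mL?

Need 4ⁿ ≥ 2032, so n ≥ log(2032)/log(4) = 5.49.
Minimum whole steps: n = 6.

6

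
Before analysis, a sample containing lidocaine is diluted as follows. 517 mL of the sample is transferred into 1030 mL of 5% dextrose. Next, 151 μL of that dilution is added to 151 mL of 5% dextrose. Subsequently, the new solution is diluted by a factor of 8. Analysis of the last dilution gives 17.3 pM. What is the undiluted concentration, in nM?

415 nM

Overall dilution factor = 2.992 × 1001 × 8 = 2.40 × 10⁴.
Original = 17.3 pM × 2.40 × 10⁴ = 4.15 × 10⁵ pM = 415 nM.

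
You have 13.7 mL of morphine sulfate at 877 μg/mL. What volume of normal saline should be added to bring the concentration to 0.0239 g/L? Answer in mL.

0.0239 g/L = 23.9 μg/mL.
V₂ = C₁V₁/C₂ = 877 × 13.7 / 23.9 = 503 mL.
Diluent to add = V₂ − V₁ = 503 − 13.7 = 489 mL.

489 mL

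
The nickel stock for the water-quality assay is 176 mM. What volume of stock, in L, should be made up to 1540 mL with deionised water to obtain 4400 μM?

4400 μM = 4.40 mM.
V₁ = C₂V₂/C₁ = 4.40 × 1540 / 176 = 38.5 mL = 0.0385 L.

0.0385 L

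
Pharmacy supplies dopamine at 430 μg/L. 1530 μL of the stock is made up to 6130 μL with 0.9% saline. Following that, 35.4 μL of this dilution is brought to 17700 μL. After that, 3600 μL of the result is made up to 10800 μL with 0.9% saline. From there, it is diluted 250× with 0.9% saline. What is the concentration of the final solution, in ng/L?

Overall dilution factor = 4.007 × 500 × 3 × 250 = 1.50 × 10⁶.
430 μg/L / 1.50 × 10⁶ = 2.86 × 10⁻⁴ μg/L = 0.286 ng/L.

0.286 ng/L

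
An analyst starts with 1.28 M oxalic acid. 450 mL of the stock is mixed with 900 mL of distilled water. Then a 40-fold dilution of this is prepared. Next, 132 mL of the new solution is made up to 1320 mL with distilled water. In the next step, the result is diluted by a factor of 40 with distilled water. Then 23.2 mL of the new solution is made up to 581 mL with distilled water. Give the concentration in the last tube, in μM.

Overall dilution factor = 3 × 40 × 10 × 40 × 25.04 = 1.20 × 10⁶.
1.28 M / 1.20 × 10⁶ = 1.06 × 10⁻⁶ M = 1.06 μM.

1.06 μM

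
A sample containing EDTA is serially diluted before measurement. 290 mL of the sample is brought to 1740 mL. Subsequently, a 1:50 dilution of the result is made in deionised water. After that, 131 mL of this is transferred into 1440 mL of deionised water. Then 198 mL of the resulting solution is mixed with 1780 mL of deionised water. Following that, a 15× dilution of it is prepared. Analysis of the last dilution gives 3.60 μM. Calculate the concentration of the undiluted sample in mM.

1940 mM

Overall dilution factor = 6 × 50 × 11.99 × 9.990 × 15 = 5.39 × 10⁵.
Original = 3.60 μM × 5.39 × 10⁵ = 1.94 × 10⁶ μM = 1940 mM.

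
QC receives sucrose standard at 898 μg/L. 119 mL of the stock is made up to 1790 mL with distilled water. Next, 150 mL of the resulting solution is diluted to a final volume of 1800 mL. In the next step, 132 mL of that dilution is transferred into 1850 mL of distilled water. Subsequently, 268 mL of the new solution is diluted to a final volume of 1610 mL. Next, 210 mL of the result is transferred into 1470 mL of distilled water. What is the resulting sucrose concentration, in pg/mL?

6.89 pg/mL

Overall dilution factor = 15.04 × 12 × 15.02 × 6.007 × 8 = 1.30 × 10⁵.
898 μg/L / 1.30 × 10⁵ = 6.89 × 10⁻³ μg/L = 6.89 pg/mL.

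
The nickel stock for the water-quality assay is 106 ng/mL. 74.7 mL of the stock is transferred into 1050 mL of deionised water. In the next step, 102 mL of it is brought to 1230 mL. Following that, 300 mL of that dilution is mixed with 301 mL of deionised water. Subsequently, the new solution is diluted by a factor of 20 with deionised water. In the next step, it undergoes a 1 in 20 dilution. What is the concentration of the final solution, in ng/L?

Overall dilution factor = 15.06 × 12.06 × 2.003 × 20 × 20 = 1.45 × 10⁵.
106 ng/mL / 1.45 × 10⁵ = 7.29 × 10⁻⁴ ng/mL = 0.729 ng/L.

0.729 ng/L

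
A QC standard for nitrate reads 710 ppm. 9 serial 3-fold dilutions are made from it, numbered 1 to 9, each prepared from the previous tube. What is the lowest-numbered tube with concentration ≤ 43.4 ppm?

tube 3

Tube n has concentration 710 ppm / 3ⁿ.
Need 3ⁿ ≥ 710 ppm / 43.4 ppm = 16.4, so n ≥ 2.54.
First such tube: n = 3.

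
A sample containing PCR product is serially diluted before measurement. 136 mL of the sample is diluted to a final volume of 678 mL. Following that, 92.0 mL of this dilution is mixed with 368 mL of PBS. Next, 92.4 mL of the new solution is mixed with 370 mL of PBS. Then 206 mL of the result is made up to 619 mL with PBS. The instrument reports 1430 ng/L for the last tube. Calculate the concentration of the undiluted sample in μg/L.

Overall dilution factor = 4.985 × 5 × 5.004 × 3.005 = 375.
Original = 1430 ng/L × 375 = 5.36 × 10⁵ ng/L = 536 μg/L.

536 μg/L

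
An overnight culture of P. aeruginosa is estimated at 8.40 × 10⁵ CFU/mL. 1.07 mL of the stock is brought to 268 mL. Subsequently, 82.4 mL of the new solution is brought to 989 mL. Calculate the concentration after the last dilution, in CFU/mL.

279 CFU/mL

Overall dilution factor = 250.5 × 12.00 = 3006.
8.40 × 10⁵ CFU/mL / 3006 = 279 CFU/mL.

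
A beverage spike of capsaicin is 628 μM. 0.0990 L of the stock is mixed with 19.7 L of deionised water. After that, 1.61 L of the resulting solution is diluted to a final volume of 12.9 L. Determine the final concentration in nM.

392 nM

Overall dilution factor = 200.0 × 8.012 = 1602.
628 μM / 1602 = 0.392 μM = 392 nM.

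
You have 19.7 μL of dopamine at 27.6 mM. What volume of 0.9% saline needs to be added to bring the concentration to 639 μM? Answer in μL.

639 μM = 0.639 mM.
V₂ = C₁V₁/C₂ = 27.6 × 19.7 / 0.639 = 851 μL.
Diluent to add = V₂ − V₁ = 851 − 19.7 = 831 μL.

831 μL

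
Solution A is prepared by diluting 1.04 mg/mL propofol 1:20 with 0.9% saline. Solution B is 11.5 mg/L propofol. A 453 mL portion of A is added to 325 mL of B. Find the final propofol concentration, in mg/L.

35.1 mg/L

C_A = 1.04 mg/mL / 20 = 0.0520 mg/mL.
C_B = 11.5 mg/L = 0.0115 mg/mL.
C_mix = (C_A·V_A + C_B·V_B)/(V_A + V_B) = (0.0520×453 + 0.0115×325) / 778.0 = 0.0351 mg/mL = 35.1 mg/L.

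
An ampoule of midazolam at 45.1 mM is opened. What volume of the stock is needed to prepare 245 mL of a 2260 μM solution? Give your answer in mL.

2260 μM = 2.26 mM.
V₁ = C₂V₂/C₁ = 2.26 × 245 / 45.1 = 12.3 mL.

12.3 mL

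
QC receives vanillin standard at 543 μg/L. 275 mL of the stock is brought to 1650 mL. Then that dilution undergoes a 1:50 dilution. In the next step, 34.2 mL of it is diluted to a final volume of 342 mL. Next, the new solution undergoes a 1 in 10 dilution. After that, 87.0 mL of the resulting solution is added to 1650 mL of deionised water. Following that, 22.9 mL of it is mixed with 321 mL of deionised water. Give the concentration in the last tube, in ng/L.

0.0604 ng/L

Overall dilution factor = 6 × 50 × 10 × 10 × 19.97 × 15.02 = 8.99 × 10⁶.
543 μg/L / 8.99 × 10⁶ = 6.04 × 10⁻⁵ μg/L = 0.0604 ng/L.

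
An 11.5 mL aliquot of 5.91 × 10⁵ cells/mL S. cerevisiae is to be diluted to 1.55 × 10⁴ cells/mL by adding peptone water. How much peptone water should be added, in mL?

V₂ = C₁V₁/C₂ = 5.91 × 10⁵ × 11.5 / 1.55 × 10⁴ = 438 mL.
Diluent to add = V₂ − V₁ = 438 − 11.5 = 427 mL.

427 mL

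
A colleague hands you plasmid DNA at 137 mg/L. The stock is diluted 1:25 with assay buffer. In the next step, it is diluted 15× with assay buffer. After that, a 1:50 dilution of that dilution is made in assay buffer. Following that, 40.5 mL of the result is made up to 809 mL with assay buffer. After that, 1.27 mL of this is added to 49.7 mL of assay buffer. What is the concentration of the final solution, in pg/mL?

9.11 pg/mL

Overall dilution factor = 25 × 15 × 50 × 19.98 × 40.13 = 1.50 × 10⁷.
137 mg/L / 1.50 × 10⁷ = 9.11 × 10⁻⁶ mg/L = 9.11 pg/mL.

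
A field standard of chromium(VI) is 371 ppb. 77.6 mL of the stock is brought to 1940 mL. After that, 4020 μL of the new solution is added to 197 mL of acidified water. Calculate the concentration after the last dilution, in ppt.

297 ppt

Overall dilution factor = 25 × 50.00 = 1250.
371 ppb / 1250 = 0.297 ppb = 297 ppt.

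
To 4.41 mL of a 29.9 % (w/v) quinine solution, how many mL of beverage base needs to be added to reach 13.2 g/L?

13.2 g/L = 1.32 % (w/v).
V₂ = C₁V₁/C₂ = 29.9 × 4.41 / 1.32 = 99.9 mL.
Diluent to add = V₂ − V₁ = 99.9 − 4.41 = 95.5 mL.

95.5 mL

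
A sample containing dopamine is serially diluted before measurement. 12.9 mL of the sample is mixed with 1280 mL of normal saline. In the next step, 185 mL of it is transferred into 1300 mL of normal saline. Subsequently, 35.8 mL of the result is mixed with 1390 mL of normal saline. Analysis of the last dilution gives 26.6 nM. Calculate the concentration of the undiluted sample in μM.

Overall dilution factor = 100.2 × 8.027 × 39.83 = 3.20 × 10⁴.
Original = 26.6 nM × 3.20 × 10⁴ = 8.52 × 10⁵ nM = 852 μM.

852 μM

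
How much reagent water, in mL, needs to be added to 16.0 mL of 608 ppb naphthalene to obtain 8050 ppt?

1190 mL

8050 ppt = 8.05 ppb.
V₂ = C₁V₁/C₂ = 608 × 16.0 / 8.05 = 1208 mL.
Diluent to add = V₂ − V₁ = 1208 − 16.0 = 1190 mL.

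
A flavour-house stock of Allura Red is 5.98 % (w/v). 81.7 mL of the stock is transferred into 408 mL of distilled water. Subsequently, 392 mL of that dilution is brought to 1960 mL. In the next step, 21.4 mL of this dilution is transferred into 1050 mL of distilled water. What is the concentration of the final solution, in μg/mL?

Overall dilution factor = 5.994 × 5 × 50.07 = 1500.
5.98 % (w/v) / 1500 = 3.99 × 10⁻³ % (w/v) = 39.9 μg/mL.

39.9 μg/mL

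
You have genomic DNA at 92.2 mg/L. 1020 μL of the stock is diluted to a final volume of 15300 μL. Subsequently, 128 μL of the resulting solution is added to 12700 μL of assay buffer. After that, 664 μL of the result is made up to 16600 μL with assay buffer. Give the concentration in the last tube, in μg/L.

2.45 μg/L

Overall dilution factor = 15 × 100.2 × 25 = 3.76 × 10⁴.
92.2 mg/L / 3.76 × 10⁴ = 2.45 × 10⁻³ mg/L = 2.45 μg/L.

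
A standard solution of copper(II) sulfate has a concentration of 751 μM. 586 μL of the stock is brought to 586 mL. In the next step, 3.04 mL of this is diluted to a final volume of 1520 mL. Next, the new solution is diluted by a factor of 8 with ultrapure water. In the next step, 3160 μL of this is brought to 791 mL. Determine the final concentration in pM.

Overall dilution factor = 1000 × 500 × 8 × 250.3 = 1.00 × 10⁹.
751 μM / 1.00 × 10⁹ = 7.50 × 10⁻⁷ μM = 0.750 pM.

0.750 pM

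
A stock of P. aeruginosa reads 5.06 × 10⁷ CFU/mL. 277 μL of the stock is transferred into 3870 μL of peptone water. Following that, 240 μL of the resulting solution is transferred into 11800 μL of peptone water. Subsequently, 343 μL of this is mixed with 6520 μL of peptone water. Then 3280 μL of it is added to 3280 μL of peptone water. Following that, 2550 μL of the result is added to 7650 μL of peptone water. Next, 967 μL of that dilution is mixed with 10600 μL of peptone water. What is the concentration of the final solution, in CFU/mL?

35.2 CFU/mL

Overall dilution factor = 14.97 × 50.17 × 20.01 × 2 × 4 × 11.96 = 1.44 × 10⁶.
5.06 × 10⁷ CFU/mL / 1.44 × 10⁶ = 35.2 CFU/mL.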